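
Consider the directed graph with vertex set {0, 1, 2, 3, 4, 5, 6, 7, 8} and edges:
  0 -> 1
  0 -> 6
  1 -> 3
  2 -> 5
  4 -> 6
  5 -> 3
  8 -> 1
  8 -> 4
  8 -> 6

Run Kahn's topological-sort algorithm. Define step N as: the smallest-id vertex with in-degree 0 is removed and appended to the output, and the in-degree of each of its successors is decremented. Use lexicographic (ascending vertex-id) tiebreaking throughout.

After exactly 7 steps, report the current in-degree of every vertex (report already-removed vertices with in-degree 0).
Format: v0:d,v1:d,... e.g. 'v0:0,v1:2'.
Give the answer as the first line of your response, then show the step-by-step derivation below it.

v0:0,v1:0,v2:0,v3:0,v4:0,v5:0,v6:1,v7:0,v8:0

step 1: output 0; order=[0]; indeg=(0,1,0,2,1,1,2,0,0)
step 2: output 2; order=[0,2]; indeg=(0,1,0,2,1,0,2,0,0)
step 3: output 5; order=[0,2,5]; indeg=(0,1,0,1,1,0,2,0,0)
step 4: output 7; order=[0,2,5,7]; indeg=(0,1,0,1,1,0,2,0,0)
step 5: output 8; order=[0,2,5,7,8]; indeg=(0,0,0,1,0,0,1,0,0)
step 6: output 1; order=[0,2,5,7,8,1]; indeg=(0,0,0,0,0,0,1,0,0)
step 7: output 3; order=[0,2,5,7,8,1,3]; indeg=(0,0,0,0,0,0,1,0,0)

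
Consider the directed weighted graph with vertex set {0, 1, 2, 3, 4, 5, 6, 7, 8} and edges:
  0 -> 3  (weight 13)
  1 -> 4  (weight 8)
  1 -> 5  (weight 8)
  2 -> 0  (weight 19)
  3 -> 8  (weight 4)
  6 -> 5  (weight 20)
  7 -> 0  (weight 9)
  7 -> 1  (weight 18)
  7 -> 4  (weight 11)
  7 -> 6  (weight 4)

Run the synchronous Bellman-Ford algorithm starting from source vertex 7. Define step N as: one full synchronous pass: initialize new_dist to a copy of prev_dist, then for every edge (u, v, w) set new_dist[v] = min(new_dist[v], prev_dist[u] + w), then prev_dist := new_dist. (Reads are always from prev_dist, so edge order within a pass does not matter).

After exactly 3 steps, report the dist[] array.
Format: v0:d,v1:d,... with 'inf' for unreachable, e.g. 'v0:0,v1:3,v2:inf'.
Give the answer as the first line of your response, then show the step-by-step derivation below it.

v0:9,v1:18,v2:inf,v3:22,v4:11,v5:24,v6:4,v7:0,v8:26

step 1: dist = v0:9,v1:18,v2:inf,v3:inf,v4:11,v5:inf,v6:4,v7:0,v8:inf
step 2: dist = v0:9,v1:18,v2:inf,v3:22,v4:11,v5:24,v6:4,v7:0,v8:inf
step 3: dist = v0:9,v1:18,v2:inf,v3:22,v4:11,v5:24,v6:4,v7:0,v8:26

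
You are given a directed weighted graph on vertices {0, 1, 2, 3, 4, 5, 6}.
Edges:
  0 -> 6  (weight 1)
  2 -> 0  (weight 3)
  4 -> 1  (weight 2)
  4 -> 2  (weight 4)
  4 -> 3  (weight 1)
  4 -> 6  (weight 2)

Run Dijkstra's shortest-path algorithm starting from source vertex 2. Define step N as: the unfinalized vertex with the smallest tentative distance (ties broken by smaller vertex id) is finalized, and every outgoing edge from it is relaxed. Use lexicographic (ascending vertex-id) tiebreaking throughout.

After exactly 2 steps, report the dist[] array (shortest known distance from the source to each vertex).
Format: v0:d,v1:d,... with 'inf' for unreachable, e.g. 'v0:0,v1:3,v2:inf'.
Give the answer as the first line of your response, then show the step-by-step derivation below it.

v0:3,v1:inf,v2:0,v3:inf,v4:inf,v5:inf,v6:4

step 1: dist = v0:3,v1:inf,v2:0,v3:inf,v4:inf,v5:inf,v6:inf
step 2: dist = v0:3,v1:inf,v2:0,v3:inf,v4:inf,v5:inf,v6:4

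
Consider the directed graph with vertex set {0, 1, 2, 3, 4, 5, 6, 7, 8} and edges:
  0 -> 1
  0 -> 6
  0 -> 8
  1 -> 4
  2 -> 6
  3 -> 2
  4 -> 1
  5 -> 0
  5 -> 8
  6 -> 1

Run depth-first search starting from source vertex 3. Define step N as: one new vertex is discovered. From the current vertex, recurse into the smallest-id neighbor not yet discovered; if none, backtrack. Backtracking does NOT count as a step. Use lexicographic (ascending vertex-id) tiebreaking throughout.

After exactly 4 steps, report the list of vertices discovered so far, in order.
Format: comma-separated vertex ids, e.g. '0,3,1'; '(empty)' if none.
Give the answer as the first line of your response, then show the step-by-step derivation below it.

3,2,6,1

step 1: discover 3; path=3; order=3
step 2: discover 2; path=3>2; order=3,2
step 3: discover 6; path=3>2>6; order=3,2,6
step 4: discover 1; path=3>2>6>1; order=3,2,6,1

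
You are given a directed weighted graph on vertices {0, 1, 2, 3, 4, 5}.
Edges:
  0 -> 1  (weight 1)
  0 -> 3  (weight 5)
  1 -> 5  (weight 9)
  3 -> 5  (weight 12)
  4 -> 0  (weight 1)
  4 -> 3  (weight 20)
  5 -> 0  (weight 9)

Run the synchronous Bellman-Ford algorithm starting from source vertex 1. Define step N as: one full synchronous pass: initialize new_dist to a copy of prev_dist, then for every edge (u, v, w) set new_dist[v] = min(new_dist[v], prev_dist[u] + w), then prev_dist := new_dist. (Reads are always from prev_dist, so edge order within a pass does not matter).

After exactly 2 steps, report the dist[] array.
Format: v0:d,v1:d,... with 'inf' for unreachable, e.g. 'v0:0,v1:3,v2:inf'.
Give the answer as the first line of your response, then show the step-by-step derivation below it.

v0:18,v1:0,v2:inf,v3:inf,v4:inf,v5:9

step 1: dist = v0:inf,v1:0,v2:inf,v3:inf,v4:inf,v5:9
step 2: dist = v0:18,v1:0,v2:inf,v3:inf,v4:inf,v5:9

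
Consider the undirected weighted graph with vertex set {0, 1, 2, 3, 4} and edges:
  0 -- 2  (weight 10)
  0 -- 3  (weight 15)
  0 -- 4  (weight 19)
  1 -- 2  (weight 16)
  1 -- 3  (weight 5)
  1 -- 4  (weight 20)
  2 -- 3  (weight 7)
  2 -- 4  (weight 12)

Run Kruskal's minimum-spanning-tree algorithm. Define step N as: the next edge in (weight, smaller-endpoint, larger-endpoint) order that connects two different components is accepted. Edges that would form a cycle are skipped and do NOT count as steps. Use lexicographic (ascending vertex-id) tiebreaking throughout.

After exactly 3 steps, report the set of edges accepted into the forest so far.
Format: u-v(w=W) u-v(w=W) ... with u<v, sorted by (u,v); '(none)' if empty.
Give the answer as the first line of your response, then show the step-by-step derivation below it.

0-2(w=10) 1-3(w=5) 2-3(w=7)

step 1: add edge 1-3 (w=5); MST = {1-3(w=5)}
step 2: add edge 2-3 (w=7); MST = {1-3(w=5) 2-3(w=7)}
step 3: add edge 0-2 (w=10); MST = {0-2(w=10) 1-3(w=5) 2-3(w=7)}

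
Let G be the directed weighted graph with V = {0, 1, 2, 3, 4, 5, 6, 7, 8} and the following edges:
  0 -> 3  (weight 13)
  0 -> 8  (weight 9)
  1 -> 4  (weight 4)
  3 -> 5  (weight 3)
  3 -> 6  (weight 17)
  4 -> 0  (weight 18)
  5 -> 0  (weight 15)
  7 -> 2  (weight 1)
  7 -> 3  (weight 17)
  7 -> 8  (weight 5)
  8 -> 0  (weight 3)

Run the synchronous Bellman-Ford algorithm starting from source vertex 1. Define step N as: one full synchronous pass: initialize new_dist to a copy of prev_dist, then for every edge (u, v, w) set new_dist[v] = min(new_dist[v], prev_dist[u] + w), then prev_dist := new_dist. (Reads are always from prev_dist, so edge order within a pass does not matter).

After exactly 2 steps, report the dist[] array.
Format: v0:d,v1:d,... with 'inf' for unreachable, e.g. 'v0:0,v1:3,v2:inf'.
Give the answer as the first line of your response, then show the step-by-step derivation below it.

v0:22,v1:0,v2:inf,v3:inf,v4:4,v5:inf,v6:inf,v7:inf,v8:inf

step 1: dist = v0:inf,v1:0,v2:inf,v3:inf,v4:4,v5:inf,v6:inf,v7:inf,v8:inf
step 2: dist = v0:22,v1:0,v2:inf,v3:inf,v4:4,v5:inf,v6:inf,v7:inf,v8:inf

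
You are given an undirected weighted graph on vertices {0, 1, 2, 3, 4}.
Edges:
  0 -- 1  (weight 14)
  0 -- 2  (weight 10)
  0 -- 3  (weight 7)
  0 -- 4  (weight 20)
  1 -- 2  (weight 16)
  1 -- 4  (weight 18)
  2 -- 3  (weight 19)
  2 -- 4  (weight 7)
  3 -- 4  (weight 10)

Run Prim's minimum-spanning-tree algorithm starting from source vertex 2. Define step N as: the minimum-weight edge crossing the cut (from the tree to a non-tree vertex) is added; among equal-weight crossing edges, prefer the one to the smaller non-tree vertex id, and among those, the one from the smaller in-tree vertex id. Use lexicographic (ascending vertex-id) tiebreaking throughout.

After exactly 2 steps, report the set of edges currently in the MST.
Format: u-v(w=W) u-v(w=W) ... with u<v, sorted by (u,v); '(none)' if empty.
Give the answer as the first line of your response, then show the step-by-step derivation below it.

0-2(w=10) 2-4(w=7)

step 1: add edge 2-4 (w=7); MST = {2-4(w=7)}
step 2: add edge 0-2 (w=10); MST = {0-2(w=10) 2-4(w=7)}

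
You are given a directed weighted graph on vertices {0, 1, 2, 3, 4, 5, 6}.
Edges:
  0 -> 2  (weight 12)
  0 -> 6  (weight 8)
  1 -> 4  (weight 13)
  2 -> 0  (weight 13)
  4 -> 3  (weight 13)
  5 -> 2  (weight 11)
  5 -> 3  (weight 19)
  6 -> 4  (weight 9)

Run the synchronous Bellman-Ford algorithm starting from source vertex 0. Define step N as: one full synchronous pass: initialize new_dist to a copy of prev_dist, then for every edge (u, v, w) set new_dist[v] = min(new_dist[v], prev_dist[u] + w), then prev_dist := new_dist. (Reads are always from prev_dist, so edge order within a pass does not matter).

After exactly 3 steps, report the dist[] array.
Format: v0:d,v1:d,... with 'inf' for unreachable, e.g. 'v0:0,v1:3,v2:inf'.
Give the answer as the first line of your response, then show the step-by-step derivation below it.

v0:0,v1:inf,v2:12,v3:30,v4:17,v5:inf,v6:8

step 1: dist = v0:0,v1:inf,v2:12,v3:inf,v4:inf,v5:inf,v6:8
step 2: dist = v0:0,v1:inf,v2:12,v3:inf,v4:17,v5:inf,v6:8
step 3: dist = v0:0,v1:inf,v2:12,v3:30,v4:17,v5:inf,v6:8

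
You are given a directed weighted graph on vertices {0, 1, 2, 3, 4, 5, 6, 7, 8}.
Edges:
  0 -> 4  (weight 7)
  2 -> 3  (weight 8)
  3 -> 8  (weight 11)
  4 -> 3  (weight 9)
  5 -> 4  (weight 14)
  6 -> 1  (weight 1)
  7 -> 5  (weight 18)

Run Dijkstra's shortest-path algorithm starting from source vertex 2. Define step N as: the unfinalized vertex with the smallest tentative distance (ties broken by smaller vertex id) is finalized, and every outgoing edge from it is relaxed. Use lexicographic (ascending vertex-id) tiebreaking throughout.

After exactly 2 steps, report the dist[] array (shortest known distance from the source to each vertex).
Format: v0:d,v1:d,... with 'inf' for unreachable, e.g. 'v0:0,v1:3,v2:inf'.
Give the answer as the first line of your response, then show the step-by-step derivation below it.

v0:inf,v1:inf,v2:0,v3:8,v4:inf,v5:inf,v6:inf,v7:inf,v8:19

step 1: dist = v0:inf,v1:inf,v2:0,v3:8,v4:inf,v5:inf,v6:inf,v7:inf,v8:inf
step 2: dist = v0:inf,v1:inf,v2:0,v3:8,v4:inf,v5:inf,v6:inf,v7:inf,v8:19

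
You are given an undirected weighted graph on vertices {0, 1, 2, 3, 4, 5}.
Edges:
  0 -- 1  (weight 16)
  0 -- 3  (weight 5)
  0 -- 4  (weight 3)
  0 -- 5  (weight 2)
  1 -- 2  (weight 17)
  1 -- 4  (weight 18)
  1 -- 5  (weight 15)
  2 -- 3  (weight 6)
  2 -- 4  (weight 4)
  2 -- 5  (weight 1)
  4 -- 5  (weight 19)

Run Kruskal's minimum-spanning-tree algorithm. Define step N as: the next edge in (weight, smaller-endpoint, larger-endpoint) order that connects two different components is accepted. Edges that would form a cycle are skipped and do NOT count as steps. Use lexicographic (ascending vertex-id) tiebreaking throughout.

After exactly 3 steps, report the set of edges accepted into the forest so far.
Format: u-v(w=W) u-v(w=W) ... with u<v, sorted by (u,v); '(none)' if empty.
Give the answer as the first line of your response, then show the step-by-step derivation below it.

0-4(w=3) 0-5(w=2) 2-5(w=1)

step 1: add edge 2-5 (w=1); MST = {2-5(w=1)}
step 2: add edge 0-5 (w=2); MST = {0-5(w=2) 2-5(w=1)}
step 3: add edge 0-4 (w=3); MST = {0-4(w=3) 0-5(w=2) 2-5(w=1)}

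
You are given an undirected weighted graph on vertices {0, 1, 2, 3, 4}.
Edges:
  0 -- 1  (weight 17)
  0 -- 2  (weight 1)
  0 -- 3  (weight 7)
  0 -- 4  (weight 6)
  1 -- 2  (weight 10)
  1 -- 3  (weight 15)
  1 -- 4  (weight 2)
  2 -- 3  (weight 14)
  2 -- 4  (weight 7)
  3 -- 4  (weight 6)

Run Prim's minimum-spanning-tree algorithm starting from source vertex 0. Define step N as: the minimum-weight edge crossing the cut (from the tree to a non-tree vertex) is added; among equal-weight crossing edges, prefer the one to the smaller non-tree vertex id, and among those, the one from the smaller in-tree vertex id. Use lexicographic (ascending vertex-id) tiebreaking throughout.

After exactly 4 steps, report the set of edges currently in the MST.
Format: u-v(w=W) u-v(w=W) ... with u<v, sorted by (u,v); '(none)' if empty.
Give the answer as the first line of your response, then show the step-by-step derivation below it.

0-2(w=1) 0-4(w=6) 1-4(w=2) 3-4(w=6)

step 1: add edge 0-2 (w=1); MST = {0-2(w=1)}
step 2: add edge 0-4 (w=6); MST = {0-2(w=1) 0-4(w=6)}
step 3: add edge 1-4 (w=2); MST = {0-2(w=1) 0-4(w=6) 1-4(w=2)}
step 4: add edge 3-4 (w=6); MST = {0-2(w=1) 0-4(w=6) 1-4(w=2) 3-4(w=6)}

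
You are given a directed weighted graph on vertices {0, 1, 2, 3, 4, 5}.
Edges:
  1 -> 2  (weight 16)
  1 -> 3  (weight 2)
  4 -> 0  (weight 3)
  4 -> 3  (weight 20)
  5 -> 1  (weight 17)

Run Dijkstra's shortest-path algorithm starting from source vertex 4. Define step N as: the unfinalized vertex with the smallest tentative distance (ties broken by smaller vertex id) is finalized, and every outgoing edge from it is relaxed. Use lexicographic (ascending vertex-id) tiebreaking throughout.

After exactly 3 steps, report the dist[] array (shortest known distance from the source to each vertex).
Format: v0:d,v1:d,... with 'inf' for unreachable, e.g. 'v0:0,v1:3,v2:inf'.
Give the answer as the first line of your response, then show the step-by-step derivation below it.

v0:3,v1:inf,v2:inf,v3:20,v4:0,v5:inf

step 1: dist = v0:3,v1:inf,v2:inf,v3:20,v4:0,v5:inf
step 2: dist = v0:3,v1:inf,v2:inf,v3:20,v4:0,v5:inf
step 3: dist = v0:3,v1:inf,v2:inf,v3:20,v4:0,v5:inf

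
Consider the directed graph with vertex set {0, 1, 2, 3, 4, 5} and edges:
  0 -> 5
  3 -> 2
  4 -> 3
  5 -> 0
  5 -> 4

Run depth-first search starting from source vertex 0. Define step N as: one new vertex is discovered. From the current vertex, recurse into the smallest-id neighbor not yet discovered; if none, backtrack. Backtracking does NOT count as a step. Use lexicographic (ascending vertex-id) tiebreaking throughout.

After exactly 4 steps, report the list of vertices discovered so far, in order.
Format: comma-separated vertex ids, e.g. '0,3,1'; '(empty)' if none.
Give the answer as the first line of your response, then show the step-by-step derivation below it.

0,5,4,3

step 1: discover 0; path=0; order=0
step 2: discover 5; path=0>5; order=0,5
step 3: discover 4; path=0>5>4; order=0,5,4
step 4: discover 3; path=0>5>4>3; order=0,5,4,3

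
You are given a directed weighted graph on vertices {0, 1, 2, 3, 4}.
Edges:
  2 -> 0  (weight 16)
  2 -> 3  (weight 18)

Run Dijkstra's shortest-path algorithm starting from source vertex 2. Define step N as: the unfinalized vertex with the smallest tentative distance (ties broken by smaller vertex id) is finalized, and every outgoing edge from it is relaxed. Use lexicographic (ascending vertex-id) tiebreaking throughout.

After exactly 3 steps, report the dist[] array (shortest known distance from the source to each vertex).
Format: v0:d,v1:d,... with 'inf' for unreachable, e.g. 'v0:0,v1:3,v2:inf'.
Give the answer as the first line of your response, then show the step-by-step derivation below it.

v0:16,v1:inf,v2:0,v3:18,v4:inf

step 1: dist = v0:16,v1:inf,v2:0,v3:18,v4:inf
step 2: dist = v0:16,v1:inf,v2:0,v3:18,v4:inf
step 3: dist = v0:16,v1:inf,v2:0,v3:18,v4:inf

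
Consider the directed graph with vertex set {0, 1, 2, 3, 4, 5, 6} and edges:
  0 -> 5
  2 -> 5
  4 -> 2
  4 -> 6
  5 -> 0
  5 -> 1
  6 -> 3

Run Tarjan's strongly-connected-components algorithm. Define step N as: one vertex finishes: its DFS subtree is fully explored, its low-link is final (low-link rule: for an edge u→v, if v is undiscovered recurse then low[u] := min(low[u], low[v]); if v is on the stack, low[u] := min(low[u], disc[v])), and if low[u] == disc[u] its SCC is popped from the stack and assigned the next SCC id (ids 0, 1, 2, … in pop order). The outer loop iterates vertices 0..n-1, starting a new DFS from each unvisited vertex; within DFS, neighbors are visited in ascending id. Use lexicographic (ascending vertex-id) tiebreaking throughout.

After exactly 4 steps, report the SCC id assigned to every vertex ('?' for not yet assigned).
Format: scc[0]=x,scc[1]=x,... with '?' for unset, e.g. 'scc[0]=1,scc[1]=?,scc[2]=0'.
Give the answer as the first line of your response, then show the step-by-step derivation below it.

scc[0]=1,scc[1]=0,scc[2]=2,scc[3]=?,scc[4]=?,scc[5]=1,scc[6]=?

step 1: low=(low[0]=0,low[1]=2,low[2]=?,low[3]=?,low[4]=?,low[5]=0,low[6]=?); scc=(scc[0]=?,scc[1]=0,scc[2]=?,scc[3]=?,scc[4]=?,scc[5]=?,scc[6]=?)
step 2: low=(low[0]=0,low[1]=2,low[2]=?,low[3]=?,low[4]=?,low[5]=0,low[6]=?); scc=(scc[0]=?,scc[1]=0,scc[2]=?,scc[3]=?,scc[4]=?,scc[5]=?,scc[6]=?)
step 3: low=(low[0]=0,low[1]=2,low[2]=?,low[3]=?,low[4]=?,low[5]=0,low[6]=?); scc=(scc[0]=1,scc[1]=0,scc[2]=?,scc[3]=?,scc[4]=?,scc[5]=1,scc[6]=?)
step 4: low=(low[0]=0,low[1]=2,low[2]=3,low[3]=?,low[4]=?,low[5]=0,low[6]=?); scc=(scc[0]=1,scc[1]=0,scc[2]=2,scc[3]=?,scc[4]=?,scc[5]=1,scc[6]=?)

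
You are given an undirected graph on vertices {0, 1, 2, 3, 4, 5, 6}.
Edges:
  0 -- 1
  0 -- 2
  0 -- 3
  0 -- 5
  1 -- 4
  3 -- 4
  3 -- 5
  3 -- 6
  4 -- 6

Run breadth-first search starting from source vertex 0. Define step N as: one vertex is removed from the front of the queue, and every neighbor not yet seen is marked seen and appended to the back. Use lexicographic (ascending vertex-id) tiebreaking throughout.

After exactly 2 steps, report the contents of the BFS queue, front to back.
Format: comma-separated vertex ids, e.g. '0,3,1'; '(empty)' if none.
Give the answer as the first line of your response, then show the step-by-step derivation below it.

2,3,5,4

step 1: dequeue 0; queue=[1,2,3,5]; order=0
step 2: dequeue 1; queue=[2,3,5,4]; order=0,1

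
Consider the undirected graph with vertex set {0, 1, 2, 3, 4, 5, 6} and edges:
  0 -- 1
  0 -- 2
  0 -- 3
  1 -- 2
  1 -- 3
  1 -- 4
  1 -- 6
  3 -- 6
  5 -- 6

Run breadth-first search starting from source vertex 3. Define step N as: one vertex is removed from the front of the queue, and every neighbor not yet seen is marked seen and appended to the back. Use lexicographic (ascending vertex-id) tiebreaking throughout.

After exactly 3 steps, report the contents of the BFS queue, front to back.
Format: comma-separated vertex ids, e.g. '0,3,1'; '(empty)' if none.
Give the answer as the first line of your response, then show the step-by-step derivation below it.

6,2,4

step 1: dequeue 3; queue=[0,1,6]; order=3
step 2: dequeue 0; queue=[1,6,2]; order=3,0
step 3: dequeue 1; queue=[6,2,4]; order=3,0,1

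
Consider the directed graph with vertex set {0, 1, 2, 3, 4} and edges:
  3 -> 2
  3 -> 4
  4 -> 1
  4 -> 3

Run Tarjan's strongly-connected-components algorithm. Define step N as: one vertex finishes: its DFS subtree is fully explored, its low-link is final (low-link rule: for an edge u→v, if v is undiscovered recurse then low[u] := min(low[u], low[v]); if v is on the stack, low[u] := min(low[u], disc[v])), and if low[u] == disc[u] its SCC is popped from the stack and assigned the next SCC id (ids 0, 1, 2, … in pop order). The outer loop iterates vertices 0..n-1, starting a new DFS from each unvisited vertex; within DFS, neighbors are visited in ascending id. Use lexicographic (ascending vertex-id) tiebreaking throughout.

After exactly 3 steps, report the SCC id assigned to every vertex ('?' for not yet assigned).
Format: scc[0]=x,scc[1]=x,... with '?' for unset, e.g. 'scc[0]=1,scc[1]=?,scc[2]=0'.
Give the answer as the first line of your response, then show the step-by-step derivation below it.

scc[0]=0,scc[1]=1,scc[2]=2,scc[3]=?,scc[4]=?

step 1: low=(low[0]=0,low[1]=?,low[2]=?,low[3]=?,low[4]=?); scc=(scc[0]=0,scc[1]=?,scc[2]=?,scc[3]=?,scc[4]=?)
step 2: low=(low[0]=0,low[1]=1,low[2]=?,low[3]=?,low[4]=?); scc=(scc[0]=0,scc[1]=1,scc[2]=?,scc[3]=?,scc[4]=?)
step 3: low=(low[0]=0,low[1]=1,low[2]=2,low[3]=?,low[4]=?); scc=(scc[0]=0,scc[1]=1,scc[2]=2,scc[3]=?,scc[4]=?)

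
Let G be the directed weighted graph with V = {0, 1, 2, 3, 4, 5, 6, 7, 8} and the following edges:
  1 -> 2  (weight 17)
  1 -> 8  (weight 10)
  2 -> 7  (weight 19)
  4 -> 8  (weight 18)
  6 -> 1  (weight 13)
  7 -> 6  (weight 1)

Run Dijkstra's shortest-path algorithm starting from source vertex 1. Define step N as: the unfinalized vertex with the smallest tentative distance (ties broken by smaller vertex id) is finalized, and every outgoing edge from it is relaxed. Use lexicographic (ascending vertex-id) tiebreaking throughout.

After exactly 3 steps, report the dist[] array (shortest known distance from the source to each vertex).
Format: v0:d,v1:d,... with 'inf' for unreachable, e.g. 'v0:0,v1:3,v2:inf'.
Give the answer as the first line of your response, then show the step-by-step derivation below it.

v0:inf,v1:0,v2:17,v3:inf,v4:inf,v5:inf,v6:inf,v7:36,v8:10

step 1: dist = v0:inf,v1:0,v2:17,v3:inf,v4:inf,v5:inf,v6:inf,v7:inf,v8:10
step 2: dist = v0:inf,v1:0,v2:17,v3:inf,v4:inf,v5:inf,v6:inf,v7:inf,v8:10
step 3: dist = v0:inf,v1:0,v2:17,v3:inf,v4:inf,v5:inf,v6:inf,v7:36,v8:10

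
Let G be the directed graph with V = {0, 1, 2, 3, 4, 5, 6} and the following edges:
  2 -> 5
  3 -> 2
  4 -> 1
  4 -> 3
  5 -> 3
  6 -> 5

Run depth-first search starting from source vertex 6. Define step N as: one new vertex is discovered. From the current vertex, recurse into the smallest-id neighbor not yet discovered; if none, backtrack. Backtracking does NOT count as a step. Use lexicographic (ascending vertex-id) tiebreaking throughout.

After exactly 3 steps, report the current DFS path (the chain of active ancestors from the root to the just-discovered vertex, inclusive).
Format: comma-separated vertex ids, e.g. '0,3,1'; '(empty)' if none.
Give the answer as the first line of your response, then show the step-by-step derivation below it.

6,5,3

step 1: discover 6; path=6; order=6
step 2: discover 5; path=6>5; order=6,5
step 3: discover 3; path=6>5>3; order=6,5,3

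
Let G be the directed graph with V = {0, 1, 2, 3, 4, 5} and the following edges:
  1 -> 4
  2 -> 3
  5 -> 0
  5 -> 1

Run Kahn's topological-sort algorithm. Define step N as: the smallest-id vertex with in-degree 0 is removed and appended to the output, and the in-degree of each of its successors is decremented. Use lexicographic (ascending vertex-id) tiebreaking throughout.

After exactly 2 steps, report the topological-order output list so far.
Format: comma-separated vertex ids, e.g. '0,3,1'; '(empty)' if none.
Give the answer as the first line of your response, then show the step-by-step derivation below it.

2,3

step 1: output 2; order=[2]; indeg=(1,1,0,0,1,0)
step 2: output 3; order=[2,3]; indeg=(1,1,0,0,1,0)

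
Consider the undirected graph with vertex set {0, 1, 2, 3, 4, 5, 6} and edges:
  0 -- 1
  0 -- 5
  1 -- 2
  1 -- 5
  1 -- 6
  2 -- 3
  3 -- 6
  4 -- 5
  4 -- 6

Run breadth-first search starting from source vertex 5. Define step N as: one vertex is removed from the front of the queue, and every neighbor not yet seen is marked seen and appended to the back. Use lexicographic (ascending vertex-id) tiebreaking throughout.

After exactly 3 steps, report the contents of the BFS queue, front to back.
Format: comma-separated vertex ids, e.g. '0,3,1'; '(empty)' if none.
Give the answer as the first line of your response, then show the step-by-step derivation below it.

4,2,6

step 1: dequeue 5; queue=[0,1,4]; order=5
step 2: dequeue 0; queue=[1,4]; order=5,0
step 3: dequeue 1; queue=[4,2,6]; order=5,0,1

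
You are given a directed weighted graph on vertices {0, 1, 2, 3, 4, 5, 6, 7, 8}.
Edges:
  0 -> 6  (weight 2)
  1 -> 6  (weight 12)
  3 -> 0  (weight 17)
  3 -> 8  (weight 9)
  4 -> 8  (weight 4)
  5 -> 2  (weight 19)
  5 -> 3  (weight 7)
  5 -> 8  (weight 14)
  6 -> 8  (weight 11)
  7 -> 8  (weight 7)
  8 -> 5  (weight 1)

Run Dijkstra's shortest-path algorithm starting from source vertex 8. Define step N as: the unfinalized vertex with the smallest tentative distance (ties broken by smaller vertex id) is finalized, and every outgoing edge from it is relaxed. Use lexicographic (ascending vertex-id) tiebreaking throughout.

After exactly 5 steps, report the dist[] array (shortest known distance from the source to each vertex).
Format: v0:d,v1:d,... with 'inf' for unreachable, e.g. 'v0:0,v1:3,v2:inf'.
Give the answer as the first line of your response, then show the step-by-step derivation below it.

v0:25,v1:inf,v2:20,v3:8,v4:inf,v5:1,v6:27,v7:inf,v8:0

step 1: dist = v0:inf,v1:inf,v2:inf,v3:inf,v4:inf,v5:1,v6:inf,v7:inf,v8:0
step 2: dist = v0:inf,v1:inf,v2:20,v3:8,v4:inf,v5:1,v6:inf,v7:inf,v8:0
step 3: dist = v0:25,v1:inf,v2:20,v3:8,v4:inf,v5:1,v6:inf,v7:inf,v8:0
step 4: dist = v0:25,v1:inf,v2:20,v3:8,v4:inf,v5:1,v6:inf,v7:inf,v8:0
step 5: dist = v0:25,v1:inf,v2:20,v3:8,v4:inf,v5:1,v6:27,v7:inf,v8:0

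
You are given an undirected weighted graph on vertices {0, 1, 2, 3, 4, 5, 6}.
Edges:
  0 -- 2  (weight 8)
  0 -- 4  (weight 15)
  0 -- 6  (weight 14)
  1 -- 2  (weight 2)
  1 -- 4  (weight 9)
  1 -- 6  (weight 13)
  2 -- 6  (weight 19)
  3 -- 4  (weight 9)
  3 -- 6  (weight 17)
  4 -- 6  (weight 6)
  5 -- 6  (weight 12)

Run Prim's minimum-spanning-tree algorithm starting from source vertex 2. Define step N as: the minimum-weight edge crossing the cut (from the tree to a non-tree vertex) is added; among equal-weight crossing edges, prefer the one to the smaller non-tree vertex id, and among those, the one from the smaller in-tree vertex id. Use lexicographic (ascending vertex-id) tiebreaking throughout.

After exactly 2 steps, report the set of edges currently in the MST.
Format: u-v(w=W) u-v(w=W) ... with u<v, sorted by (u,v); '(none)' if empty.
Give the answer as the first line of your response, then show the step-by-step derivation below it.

0-2(w=8) 1-2(w=2)

step 1: add edge 1-2 (w=2); MST = {1-2(w=2)}
step 2: add edge 0-2 (w=8); MST = {0-2(w=8) 1-2(w=2)}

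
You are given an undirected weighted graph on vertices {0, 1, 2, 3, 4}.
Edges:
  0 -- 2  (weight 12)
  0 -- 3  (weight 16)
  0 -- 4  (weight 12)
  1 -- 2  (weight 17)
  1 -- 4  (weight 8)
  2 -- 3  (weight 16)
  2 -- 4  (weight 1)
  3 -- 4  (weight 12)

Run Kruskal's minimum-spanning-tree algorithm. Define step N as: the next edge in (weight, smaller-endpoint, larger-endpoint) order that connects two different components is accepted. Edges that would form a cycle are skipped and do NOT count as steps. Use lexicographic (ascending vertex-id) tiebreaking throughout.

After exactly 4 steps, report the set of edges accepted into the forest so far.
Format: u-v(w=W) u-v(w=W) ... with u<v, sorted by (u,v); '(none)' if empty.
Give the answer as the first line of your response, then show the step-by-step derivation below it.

0-2(w=12) 1-4(w=8) 2-4(w=1) 3-4(w=12)

step 1: add edge 2-4 (w=1); MST = {2-4(w=1)}
step 2: add edge 1-4 (w=8); MST = {1-4(w=8) 2-4(w=1)}
step 3: add edge 0-2 (w=12); MST = {0-2(w=12) 1-4(w=8) 2-4(w=1)}
step 4: add edge 3-4 (w=12); MST = {0-2(w=12) 1-4(w=8) 2-4(w=1) 3-4(w=12)}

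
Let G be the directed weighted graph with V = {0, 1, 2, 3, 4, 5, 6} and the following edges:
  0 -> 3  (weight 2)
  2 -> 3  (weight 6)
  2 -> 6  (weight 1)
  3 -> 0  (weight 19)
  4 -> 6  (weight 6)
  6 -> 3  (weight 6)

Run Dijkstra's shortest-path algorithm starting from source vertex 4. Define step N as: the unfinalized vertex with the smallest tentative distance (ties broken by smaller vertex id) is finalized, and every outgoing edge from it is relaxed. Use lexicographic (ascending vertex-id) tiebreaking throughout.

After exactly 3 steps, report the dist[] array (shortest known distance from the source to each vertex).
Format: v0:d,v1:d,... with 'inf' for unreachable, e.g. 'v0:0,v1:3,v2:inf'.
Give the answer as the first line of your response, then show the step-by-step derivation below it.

v0:31,v1:inf,v2:inf,v3:12,v4:0,v5:inf,v6:6

step 1: dist = v0:inf,v1:inf,v2:inf,v3:inf,v4:0,v5:inf,v6:6
step 2: dist = v0:inf,v1:inf,v2:inf,v3:12,v4:0,v5:inf,v6:6
step 3: dist = v0:31,v1:inf,v2:inf,v3:12,v4:0,v5:inf,v6:6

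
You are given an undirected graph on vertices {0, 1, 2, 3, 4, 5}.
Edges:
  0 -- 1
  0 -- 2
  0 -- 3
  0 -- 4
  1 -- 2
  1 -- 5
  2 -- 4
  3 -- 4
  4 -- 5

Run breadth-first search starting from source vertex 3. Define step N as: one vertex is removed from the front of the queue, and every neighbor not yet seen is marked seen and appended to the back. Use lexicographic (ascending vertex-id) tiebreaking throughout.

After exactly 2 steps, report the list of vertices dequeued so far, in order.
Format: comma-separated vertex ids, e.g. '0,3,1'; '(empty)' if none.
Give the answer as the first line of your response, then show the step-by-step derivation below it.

3,0

step 1: dequeue 3; queue=[0,4]; order=3
step 2: dequeue 0; queue=[4,1,2]; order=3,0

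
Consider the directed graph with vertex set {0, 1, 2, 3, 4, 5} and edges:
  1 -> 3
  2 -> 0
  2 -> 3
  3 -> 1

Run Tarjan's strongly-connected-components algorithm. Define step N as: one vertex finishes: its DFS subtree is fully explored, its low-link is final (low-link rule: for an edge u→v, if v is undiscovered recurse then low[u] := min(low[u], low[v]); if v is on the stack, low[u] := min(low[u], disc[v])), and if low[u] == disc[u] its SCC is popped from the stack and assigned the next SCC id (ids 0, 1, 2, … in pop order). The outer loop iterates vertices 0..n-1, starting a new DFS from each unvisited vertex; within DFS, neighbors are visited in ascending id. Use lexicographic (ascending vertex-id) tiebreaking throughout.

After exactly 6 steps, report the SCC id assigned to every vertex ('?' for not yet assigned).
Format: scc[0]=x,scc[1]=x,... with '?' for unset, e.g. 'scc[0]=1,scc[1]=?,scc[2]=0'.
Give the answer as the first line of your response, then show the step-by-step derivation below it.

scc[0]=0,scc[1]=1,scc[2]=2,scc[3]=1,scc[4]=3,scc[5]=4

step 1: low=(low[0]=0,low[1]=?,low[2]=?,low[3]=?,low[4]=?,low[5]=?); scc=(scc[0]=0,scc[1]=?,scc[2]=?,scc[3]=?,scc[4]=?,scc[5]=?)
step 2: low=(low[0]=0,low[1]=1,low[2]=?,low[3]=1,low[4]=?,low[5]=?); scc=(scc[0]=0,scc[1]=?,scc[2]=?,scc[3]=?,scc[4]=?,scc[5]=?)
step 3: low=(low[0]=0,low[1]=1,low[2]=?,low[3]=1,low[4]=?,low[5]=?); scc=(scc[0]=0,scc[1]=1,scc[2]=?,scc[3]=1,scc[4]=?,scc[5]=?)
step 4: low=(low[0]=0,low[1]=1,low[2]=3,low[3]=1,low[4]=?,low[5]=?); scc=(scc[0]=0,scc[1]=1,scc[2]=2,scc[3]=1,scc[4]=?,scc[5]=?)
step 5: low=(low[0]=0,low[1]=1,low[2]=3,low[3]=1,low[4]=4,low[5]=?); scc=(scc[0]=0,scc[1]=1,scc[2]=2,scc[3]=1,scc[4]=3,scc[5]=?)
step 6: low=(low[0]=0,low[1]=1,low[2]=3,low[3]=1,low[4]=4,low[5]=5); scc=(scc[0]=0,scc[1]=1,scc[2]=2,scc[3]=1,scc[4]=3,scc[5]=4)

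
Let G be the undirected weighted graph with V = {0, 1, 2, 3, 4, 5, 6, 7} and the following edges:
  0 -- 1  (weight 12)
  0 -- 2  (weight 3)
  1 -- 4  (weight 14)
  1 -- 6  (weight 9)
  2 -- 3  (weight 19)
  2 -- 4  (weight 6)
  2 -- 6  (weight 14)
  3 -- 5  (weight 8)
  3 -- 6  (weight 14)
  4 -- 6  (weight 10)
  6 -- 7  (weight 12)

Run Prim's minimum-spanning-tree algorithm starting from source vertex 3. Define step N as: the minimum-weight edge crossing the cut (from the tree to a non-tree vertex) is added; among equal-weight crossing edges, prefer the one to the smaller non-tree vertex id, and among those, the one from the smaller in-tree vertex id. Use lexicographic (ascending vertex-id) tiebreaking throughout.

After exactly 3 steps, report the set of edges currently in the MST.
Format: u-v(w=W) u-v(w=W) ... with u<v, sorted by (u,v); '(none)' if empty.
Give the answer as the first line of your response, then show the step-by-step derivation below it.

1-6(w=9) 3-5(w=8) 3-6(w=14)

step 1: add edge 3-5 (w=8); MST = {3-5(w=8)}
step 2: add edge 3-6 (w=14); MST = {3-5(w=8) 3-6(w=14)}
step 3: add edge 1-6 (w=9); MST = {1-6(w=9) 3-5(w=8) 3-6(w=14)}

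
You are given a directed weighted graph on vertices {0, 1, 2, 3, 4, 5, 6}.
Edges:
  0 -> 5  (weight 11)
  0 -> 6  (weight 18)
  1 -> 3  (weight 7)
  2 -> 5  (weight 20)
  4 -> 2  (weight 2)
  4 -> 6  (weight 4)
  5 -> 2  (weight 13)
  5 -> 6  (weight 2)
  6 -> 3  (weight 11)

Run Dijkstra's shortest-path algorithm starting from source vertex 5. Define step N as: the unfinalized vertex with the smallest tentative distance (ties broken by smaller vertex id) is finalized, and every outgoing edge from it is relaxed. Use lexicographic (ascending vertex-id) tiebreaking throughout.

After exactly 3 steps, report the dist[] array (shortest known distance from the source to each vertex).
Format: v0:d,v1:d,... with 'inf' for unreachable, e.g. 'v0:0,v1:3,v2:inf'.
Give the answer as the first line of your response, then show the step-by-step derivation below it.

v0:inf,v1:inf,v2:13,v3:13,v4:inf,v5:0,v6:2

step 1: dist = v0:inf,v1:inf,v2:13,v3:inf,v4:inf,v5:0,v6:2
step 2: dist = v0:inf,v1:inf,v2:13,v3:13,v4:inf,v5:0,v6:2
step 3: dist = v0:inf,v1:inf,v2:13,v3:13,v4:inf,v5:0,v6:2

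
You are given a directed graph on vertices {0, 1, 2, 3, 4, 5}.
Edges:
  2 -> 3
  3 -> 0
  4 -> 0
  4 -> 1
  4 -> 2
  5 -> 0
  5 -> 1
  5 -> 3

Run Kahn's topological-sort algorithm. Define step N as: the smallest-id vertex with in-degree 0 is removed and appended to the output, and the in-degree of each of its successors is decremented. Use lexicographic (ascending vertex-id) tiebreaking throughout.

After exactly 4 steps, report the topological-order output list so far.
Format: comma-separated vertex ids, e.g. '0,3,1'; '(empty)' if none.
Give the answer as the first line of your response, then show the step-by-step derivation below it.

4,2,5,1

step 1: output 4; order=[4]; indeg=(2,1,0,2,0,0)
step 2: output 2; order=[4,2]; indeg=(2,1,0,1,0,0)
step 3: output 5; order=[4,2,5]; indeg=(1,0,0,0,0,0)
step 4: output 1; order=[4,2,5,1]; indeg=(1,0,0,0,0,0)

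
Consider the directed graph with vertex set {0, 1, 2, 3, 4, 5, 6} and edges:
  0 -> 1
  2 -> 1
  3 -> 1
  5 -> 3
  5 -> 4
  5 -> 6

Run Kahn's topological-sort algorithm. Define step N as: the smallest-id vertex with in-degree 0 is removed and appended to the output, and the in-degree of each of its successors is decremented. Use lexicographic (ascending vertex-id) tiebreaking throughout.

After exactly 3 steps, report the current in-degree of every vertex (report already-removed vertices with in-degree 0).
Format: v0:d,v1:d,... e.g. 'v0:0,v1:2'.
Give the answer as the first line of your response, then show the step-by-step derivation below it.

v0:0,v1:1,v2:0,v3:0,v4:0,v5:0,v6:0

step 1: output 0; order=[0]; indeg=(0,2,0,1,1,0,1)
step 2: output 2; order=[0,2]; indeg=(0,1,0,1,1,0,1)
step 3: output 5; order=[0,2,5]; indeg=(0,1,0,0,0,0,0)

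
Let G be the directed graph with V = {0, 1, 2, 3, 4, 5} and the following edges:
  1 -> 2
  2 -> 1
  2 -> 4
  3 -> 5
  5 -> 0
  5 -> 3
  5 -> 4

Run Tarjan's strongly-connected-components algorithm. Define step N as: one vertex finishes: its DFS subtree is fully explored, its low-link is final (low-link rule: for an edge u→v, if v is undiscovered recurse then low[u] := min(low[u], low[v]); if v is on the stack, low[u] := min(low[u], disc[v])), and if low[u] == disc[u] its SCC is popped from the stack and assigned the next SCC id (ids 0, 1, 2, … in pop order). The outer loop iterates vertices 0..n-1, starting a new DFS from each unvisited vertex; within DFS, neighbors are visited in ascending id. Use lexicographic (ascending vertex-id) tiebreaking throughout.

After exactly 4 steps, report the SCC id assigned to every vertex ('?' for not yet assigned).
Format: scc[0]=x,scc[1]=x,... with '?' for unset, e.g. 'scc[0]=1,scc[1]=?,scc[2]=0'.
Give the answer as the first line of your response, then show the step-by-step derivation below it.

scc[0]=0,scc[1]=2,scc[2]=2,scc[3]=?,scc[4]=1,scc[5]=?

step 1: low=(low[0]=0,low[1]=?,low[2]=?,low[3]=?,low[4]=?,low[5]=?); scc=(scc[0]=0,scc[1]=?,scc[2]=?,scc[3]=?,scc[4]=?,scc[5]=?)
step 2: low=(low[0]=0,low[1]=1,low[2]=1,low[3]=?,low[4]=3,low[5]=?); scc=(scc[0]=0,scc[1]=?,scc[2]=?,scc[3]=?,scc[4]=1,scc[5]=?)
step 3: low=(low[0]=0,low[1]=1,low[2]=1,low[3]=?,low[4]=3,low[5]=?); scc=(scc[0]=0,scc[1]=?,scc[2]=?,scc[3]=?,scc[4]=1,scc[5]=?)
step 4: low=(low[0]=0,low[1]=1,low[2]=1,low[3]=?,low[4]=3,low[5]=?); scc=(scc[0]=0,scc[1]=2,scc[2]=2,scc[3]=?,scc[4]=1,scc[5]=?)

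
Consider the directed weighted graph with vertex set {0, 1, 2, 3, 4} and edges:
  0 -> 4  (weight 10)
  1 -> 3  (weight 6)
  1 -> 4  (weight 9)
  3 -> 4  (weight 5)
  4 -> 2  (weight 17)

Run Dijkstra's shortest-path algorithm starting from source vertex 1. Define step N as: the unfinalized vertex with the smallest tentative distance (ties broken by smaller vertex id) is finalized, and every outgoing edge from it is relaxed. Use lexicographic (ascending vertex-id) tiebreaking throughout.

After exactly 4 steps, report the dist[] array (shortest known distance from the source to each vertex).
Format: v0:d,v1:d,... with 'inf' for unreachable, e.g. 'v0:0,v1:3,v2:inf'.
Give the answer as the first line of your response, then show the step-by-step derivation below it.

v0:inf,v1:0,v2:26,v3:6,v4:9

step 1: dist = v0:inf,v1:0,v2:inf,v3:6,v4:9
step 2: dist = v0:inf,v1:0,v2:inf,v3:6,v4:9
step 3: dist = v0:inf,v1:0,v2:26,v3:6,v4:9
step 4: dist = v0:inf,v1:0,v2:26,v3:6,v4:9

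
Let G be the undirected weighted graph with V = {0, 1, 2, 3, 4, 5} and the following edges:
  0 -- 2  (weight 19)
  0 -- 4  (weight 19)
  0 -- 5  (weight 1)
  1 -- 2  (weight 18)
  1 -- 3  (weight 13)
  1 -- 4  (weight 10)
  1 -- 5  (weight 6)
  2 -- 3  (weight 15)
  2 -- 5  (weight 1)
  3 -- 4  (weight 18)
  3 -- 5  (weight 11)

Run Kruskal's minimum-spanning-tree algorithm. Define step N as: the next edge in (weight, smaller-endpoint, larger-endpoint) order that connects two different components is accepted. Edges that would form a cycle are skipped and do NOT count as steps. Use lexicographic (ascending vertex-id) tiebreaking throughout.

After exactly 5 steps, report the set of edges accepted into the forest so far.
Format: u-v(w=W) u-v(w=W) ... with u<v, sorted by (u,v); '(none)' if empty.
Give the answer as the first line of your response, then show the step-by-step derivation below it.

0-5(w=1) 1-4(w=10) 1-5(w=6) 2-5(w=1) 3-5(w=11)

step 1: add edge 0-5 (w=1); MST = {0-5(w=1)}
step 2: add edge 2-5 (w=1); MST = {0-5(w=1) 2-5(w=1)}
step 3: add edge 1-5 (w=6); MST = {0-5(w=1) 1-5(w=6) 2-5(w=1)}
step 4: add edge 1-4 (w=10); MST = {0-5(w=1) 1-4(w=10) 1-5(w=6) 2-5(w=1)}
step 5: add edge 3-5 (w=11); MST = {0-5(w=1) 1-4(w=10) 1-5(w=6) 2-5(w=1) 3-5(w=11)}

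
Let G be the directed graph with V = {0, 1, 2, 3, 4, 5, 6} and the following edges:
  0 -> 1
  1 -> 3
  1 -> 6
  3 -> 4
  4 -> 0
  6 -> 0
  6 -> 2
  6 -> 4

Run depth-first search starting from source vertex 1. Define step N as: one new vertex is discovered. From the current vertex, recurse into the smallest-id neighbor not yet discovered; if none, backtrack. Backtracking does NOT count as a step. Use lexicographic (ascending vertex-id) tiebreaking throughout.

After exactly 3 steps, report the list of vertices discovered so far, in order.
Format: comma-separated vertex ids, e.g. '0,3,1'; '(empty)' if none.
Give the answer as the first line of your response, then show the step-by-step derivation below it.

1,3,4

step 1: discover 1; path=1; order=1
step 2: discover 3; path=1>3; order=1,3
step 3: discover 4; path=1>3>4; order=1,3,4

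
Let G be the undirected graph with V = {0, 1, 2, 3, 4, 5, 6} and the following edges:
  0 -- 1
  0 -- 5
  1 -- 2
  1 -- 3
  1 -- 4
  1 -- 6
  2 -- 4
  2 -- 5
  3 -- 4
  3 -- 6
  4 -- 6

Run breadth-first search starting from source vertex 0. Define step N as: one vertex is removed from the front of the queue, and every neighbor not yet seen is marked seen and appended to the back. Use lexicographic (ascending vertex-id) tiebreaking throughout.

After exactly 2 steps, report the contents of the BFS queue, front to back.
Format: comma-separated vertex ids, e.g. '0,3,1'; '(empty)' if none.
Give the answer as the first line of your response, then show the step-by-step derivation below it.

5,2,3,4,6

step 1: dequeue 0; queue=[1,5]; order=0
step 2: dequeue 1; queue=[5,2,3,4,6]; order=0,1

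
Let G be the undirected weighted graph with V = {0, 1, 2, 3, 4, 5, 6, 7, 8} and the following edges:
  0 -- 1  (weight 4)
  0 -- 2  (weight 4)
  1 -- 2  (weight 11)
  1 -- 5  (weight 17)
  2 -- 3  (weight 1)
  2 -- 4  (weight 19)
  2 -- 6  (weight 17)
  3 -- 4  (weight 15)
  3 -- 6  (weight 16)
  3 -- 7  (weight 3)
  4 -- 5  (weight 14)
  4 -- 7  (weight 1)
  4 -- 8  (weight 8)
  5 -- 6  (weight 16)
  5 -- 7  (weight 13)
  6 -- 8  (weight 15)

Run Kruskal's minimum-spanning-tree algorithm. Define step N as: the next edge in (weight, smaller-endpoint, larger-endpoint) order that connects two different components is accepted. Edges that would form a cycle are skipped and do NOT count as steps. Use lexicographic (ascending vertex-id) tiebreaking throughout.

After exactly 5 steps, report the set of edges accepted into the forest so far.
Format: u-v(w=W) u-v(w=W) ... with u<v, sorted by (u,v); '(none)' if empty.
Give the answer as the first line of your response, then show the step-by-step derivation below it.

0-1(w=4) 0-2(w=4) 2-3(w=1) 3-7(w=3) 4-7(w=1)

step 1: add edge 2-3 (w=1); MST = {2-3(w=1)}
step 2: add edge 4-7 (w=1); MST = {2-3(w=1) 4-7(w=1)}
step 3: add edge 3-7 (w=3); MST = {2-3(w=1) 3-7(w=3) 4-7(w=1)}
step 4: add edge 0-1 (w=4); MST = {0-1(w=4) 2-3(w=1) 3-7(w=3) 4-7(w=1)}
step 5: add edge 0-2 (w=4); MST = {0-1(w=4) 0-2(w=4) 2-3(w=1) 3-7(w=3) 4-7(w=1)}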